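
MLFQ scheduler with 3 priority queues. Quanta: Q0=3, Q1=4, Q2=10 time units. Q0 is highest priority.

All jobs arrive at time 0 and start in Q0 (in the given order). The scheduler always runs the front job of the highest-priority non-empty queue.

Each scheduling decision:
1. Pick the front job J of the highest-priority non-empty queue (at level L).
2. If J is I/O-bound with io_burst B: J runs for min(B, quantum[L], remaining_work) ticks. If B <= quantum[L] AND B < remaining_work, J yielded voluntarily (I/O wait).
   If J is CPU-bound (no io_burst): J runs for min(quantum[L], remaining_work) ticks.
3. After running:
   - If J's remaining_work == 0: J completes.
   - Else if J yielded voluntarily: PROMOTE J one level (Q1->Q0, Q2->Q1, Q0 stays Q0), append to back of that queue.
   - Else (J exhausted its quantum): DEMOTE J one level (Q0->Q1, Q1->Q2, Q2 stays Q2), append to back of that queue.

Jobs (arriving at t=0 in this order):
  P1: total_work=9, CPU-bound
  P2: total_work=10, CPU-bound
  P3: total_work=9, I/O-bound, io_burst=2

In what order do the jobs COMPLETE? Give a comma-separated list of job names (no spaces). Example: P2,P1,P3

Answer: P3,P1,P2

Derivation:
t=0-3: P1@Q0 runs 3, rem=6, quantum used, demote→Q1. Q0=[P2,P3] Q1=[P1] Q2=[]
t=3-6: P2@Q0 runs 3, rem=7, quantum used, demote→Q1. Q0=[P3] Q1=[P1,P2] Q2=[]
t=6-8: P3@Q0 runs 2, rem=7, I/O yield, promote→Q0. Q0=[P3] Q1=[P1,P2] Q2=[]
t=8-10: P3@Q0 runs 2, rem=5, I/O yield, promote→Q0. Q0=[P3] Q1=[P1,P2] Q2=[]
t=10-12: P3@Q0 runs 2, rem=3, I/O yield, promote→Q0. Q0=[P3] Q1=[P1,P2] Q2=[]
t=12-14: P3@Q0 runs 2, rem=1, I/O yield, promote→Q0. Q0=[P3] Q1=[P1,P2] Q2=[]
t=14-15: P3@Q0 runs 1, rem=0, completes. Q0=[] Q1=[P1,P2] Q2=[]
t=15-19: P1@Q1 runs 4, rem=2, quantum used, demote→Q2. Q0=[] Q1=[P2] Q2=[P1]
t=19-23: P2@Q1 runs 4, rem=3, quantum used, demote→Q2. Q0=[] Q1=[] Q2=[P1,P2]
t=23-25: P1@Q2 runs 2, rem=0, completes. Q0=[] Q1=[] Q2=[P2]
t=25-28: P2@Q2 runs 3, rem=0, completes. Q0=[] Q1=[] Q2=[]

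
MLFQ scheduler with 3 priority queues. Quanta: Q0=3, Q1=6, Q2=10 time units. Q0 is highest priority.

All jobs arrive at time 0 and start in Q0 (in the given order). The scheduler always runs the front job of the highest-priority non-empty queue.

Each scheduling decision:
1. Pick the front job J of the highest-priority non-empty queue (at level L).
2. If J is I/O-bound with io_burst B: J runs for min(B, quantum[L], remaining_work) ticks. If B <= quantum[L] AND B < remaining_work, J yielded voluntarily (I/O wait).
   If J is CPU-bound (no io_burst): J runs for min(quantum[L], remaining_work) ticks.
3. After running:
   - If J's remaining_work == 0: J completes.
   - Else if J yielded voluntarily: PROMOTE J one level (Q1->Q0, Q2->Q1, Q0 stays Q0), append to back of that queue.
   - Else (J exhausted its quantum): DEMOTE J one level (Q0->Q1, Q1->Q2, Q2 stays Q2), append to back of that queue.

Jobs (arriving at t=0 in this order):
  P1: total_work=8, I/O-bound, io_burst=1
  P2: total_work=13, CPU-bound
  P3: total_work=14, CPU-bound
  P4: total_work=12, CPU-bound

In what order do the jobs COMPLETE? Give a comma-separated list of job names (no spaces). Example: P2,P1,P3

t=0-1: P1@Q0 runs 1, rem=7, I/O yield, promote→Q0. Q0=[P2,P3,P4,P1] Q1=[] Q2=[]
t=1-4: P2@Q0 runs 3, rem=10, quantum used, demote→Q1. Q0=[P3,P4,P1] Q1=[P2] Q2=[]
t=4-7: P3@Q0 runs 3, rem=11, quantum used, demote→Q1. Q0=[P4,P1] Q1=[P2,P3] Q2=[]
t=7-10: P4@Q0 runs 3, rem=9, quantum used, demote→Q1. Q0=[P1] Q1=[P2,P3,P4] Q2=[]
t=10-11: P1@Q0 runs 1, rem=6, I/O yield, promote→Q0. Q0=[P1] Q1=[P2,P3,P4] Q2=[]
t=11-12: P1@Q0 runs 1, rem=5, I/O yield, promote→Q0. Q0=[P1] Q1=[P2,P3,P4] Q2=[]
t=12-13: P1@Q0 runs 1, rem=4, I/O yield, promote→Q0. Q0=[P1] Q1=[P2,P3,P4] Q2=[]
t=13-14: P1@Q0 runs 1, rem=3, I/O yield, promote→Q0. Q0=[P1] Q1=[P2,P3,P4] Q2=[]
t=14-15: P1@Q0 runs 1, rem=2, I/O yield, promote→Q0. Q0=[P1] Q1=[P2,P3,P4] Q2=[]
t=15-16: P1@Q0 runs 1, rem=1, I/O yield, promote→Q0. Q0=[P1] Q1=[P2,P3,P4] Q2=[]
t=16-17: P1@Q0 runs 1, rem=0, completes. Q0=[] Q1=[P2,P3,P4] Q2=[]
t=17-23: P2@Q1 runs 6, rem=4, quantum used, demote→Q2. Q0=[] Q1=[P3,P4] Q2=[P2]
t=23-29: P3@Q1 runs 6, rem=5, quantum used, demote→Q2. Q0=[] Q1=[P4] Q2=[P2,P3]
t=29-35: P4@Q1 runs 6, rem=3, quantum used, demote→Q2. Q0=[] Q1=[] Q2=[P2,P3,P4]
t=35-39: P2@Q2 runs 4, rem=0, completes. Q0=[] Q1=[] Q2=[P3,P4]
t=39-44: P3@Q2 runs 5, rem=0, completes. Q0=[] Q1=[] Q2=[P4]
t=44-47: P4@Q2 runs 3, rem=0, completes. Q0=[] Q1=[] Q2=[]

Answer: P1,P2,P3,P4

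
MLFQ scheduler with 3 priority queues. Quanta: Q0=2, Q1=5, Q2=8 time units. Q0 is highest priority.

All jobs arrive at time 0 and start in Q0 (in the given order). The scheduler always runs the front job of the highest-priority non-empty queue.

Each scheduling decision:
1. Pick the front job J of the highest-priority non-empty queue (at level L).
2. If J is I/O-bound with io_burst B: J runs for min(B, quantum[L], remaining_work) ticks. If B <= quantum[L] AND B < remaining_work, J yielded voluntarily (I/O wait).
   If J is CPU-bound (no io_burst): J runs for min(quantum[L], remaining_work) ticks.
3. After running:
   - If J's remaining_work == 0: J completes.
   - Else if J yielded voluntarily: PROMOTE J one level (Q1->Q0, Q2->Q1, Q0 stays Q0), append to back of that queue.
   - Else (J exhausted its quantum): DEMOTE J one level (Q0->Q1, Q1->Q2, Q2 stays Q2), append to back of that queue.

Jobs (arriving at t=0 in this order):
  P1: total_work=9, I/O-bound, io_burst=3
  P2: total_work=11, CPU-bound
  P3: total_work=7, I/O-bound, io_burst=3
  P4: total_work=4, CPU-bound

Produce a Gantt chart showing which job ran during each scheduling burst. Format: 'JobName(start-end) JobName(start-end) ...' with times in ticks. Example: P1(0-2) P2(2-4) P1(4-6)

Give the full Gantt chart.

Answer: P1(0-2) P2(2-4) P3(4-6) P4(6-8) P1(8-11) P1(11-13) P2(13-18) P3(18-21) P3(21-23) P4(23-25) P1(25-27) P2(27-31)

Derivation:
t=0-2: P1@Q0 runs 2, rem=7, quantum used, demote→Q1. Q0=[P2,P3,P4] Q1=[P1] Q2=[]
t=2-4: P2@Q0 runs 2, rem=9, quantum used, demote→Q1. Q0=[P3,P4] Q1=[P1,P2] Q2=[]
t=4-6: P3@Q0 runs 2, rem=5, quantum used, demote→Q1. Q0=[P4] Q1=[P1,P2,P3] Q2=[]
t=6-8: P4@Q0 runs 2, rem=2, quantum used, demote→Q1. Q0=[] Q1=[P1,P2,P3,P4] Q2=[]
t=8-11: P1@Q1 runs 3, rem=4, I/O yield, promote→Q0. Q0=[P1] Q1=[P2,P3,P4] Q2=[]
t=11-13: P1@Q0 runs 2, rem=2, quantum used, demote→Q1. Q0=[] Q1=[P2,P3,P4,P1] Q2=[]
t=13-18: P2@Q1 runs 5, rem=4, quantum used, demote→Q2. Q0=[] Q1=[P3,P4,P1] Q2=[P2]
t=18-21: P3@Q1 runs 3, rem=2, I/O yield, promote→Q0. Q0=[P3] Q1=[P4,P1] Q2=[P2]
t=21-23: P3@Q0 runs 2, rem=0, completes. Q0=[] Q1=[P4,P1] Q2=[P2]
t=23-25: P4@Q1 runs 2, rem=0, completes. Q0=[] Q1=[P1] Q2=[P2]
t=25-27: P1@Q1 runs 2, rem=0, completes. Q0=[] Q1=[] Q2=[P2]
t=27-31: P2@Q2 runs 4, rem=0, completes. Q0=[] Q1=[] Q2=[]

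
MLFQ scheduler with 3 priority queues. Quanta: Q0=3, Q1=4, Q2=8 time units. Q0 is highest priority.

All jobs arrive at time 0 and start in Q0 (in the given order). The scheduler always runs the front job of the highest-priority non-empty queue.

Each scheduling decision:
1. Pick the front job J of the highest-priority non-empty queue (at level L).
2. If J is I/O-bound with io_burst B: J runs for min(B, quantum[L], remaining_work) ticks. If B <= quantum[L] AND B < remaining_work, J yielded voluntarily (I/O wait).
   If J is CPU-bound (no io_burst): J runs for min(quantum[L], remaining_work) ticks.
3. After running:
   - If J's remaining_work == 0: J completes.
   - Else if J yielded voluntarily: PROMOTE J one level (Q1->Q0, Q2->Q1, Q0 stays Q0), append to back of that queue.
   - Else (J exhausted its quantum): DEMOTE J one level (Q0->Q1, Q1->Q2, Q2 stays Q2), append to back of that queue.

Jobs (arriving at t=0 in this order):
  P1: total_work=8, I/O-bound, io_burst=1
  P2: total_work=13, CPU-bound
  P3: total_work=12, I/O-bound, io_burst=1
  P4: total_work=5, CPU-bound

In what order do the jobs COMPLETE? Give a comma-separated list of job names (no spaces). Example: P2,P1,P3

Answer: P1,P3,P4,P2

Derivation:
t=0-1: P1@Q0 runs 1, rem=7, I/O yield, promote→Q0. Q0=[P2,P3,P4,P1] Q1=[] Q2=[]
t=1-4: P2@Q0 runs 3, rem=10, quantum used, demote→Q1. Q0=[P3,P4,P1] Q1=[P2] Q2=[]
t=4-5: P3@Q0 runs 1, rem=11, I/O yield, promote→Q0. Q0=[P4,P1,P3] Q1=[P2] Q2=[]
t=5-8: P4@Q0 runs 3, rem=2, quantum used, demote→Q1. Q0=[P1,P3] Q1=[P2,P4] Q2=[]
t=8-9: P1@Q0 runs 1, rem=6, I/O yield, promote→Q0. Q0=[P3,P1] Q1=[P2,P4] Q2=[]
t=9-10: P3@Q0 runs 1, rem=10, I/O yield, promote→Q0. Q0=[P1,P3] Q1=[P2,P4] Q2=[]
t=10-11: P1@Q0 runs 1, rem=5, I/O yield, promote→Q0. Q0=[P3,P1] Q1=[P2,P4] Q2=[]
t=11-12: P3@Q0 runs 1, rem=9, I/O yield, promote→Q0. Q0=[P1,P3] Q1=[P2,P4] Q2=[]
t=12-13: P1@Q0 runs 1, rem=4, I/O yield, promote→Q0. Q0=[P3,P1] Q1=[P2,P4] Q2=[]
t=13-14: P3@Q0 runs 1, rem=8, I/O yield, promote→Q0. Q0=[P1,P3] Q1=[P2,P4] Q2=[]
t=14-15: P1@Q0 runs 1, rem=3, I/O yield, promote→Q0. Q0=[P3,P1] Q1=[P2,P4] Q2=[]
t=15-16: P3@Q0 runs 1, rem=7, I/O yield, promote→Q0. Q0=[P1,P3] Q1=[P2,P4] Q2=[]
t=16-17: P1@Q0 runs 1, rem=2, I/O yield, promote→Q0. Q0=[P3,P1] Q1=[P2,P4] Q2=[]
t=17-18: P3@Q0 runs 1, rem=6, I/O yield, promote→Q0. Q0=[P1,P3] Q1=[P2,P4] Q2=[]
t=18-19: P1@Q0 runs 1, rem=1, I/O yield, promote→Q0. Q0=[P3,P1] Q1=[P2,P4] Q2=[]
t=19-20: P3@Q0 runs 1, rem=5, I/O yield, promote→Q0. Q0=[P1,P3] Q1=[P2,P4] Q2=[]
t=20-21: P1@Q0 runs 1, rem=0, completes. Q0=[P3] Q1=[P2,P4] Q2=[]
t=21-22: P3@Q0 runs 1, rem=4, I/O yield, promote→Q0. Q0=[P3] Q1=[P2,P4] Q2=[]
t=22-23: P3@Q0 runs 1, rem=3, I/O yield, promote→Q0. Q0=[P3] Q1=[P2,P4] Q2=[]
t=23-24: P3@Q0 runs 1, rem=2, I/O yield, promote→Q0. Q0=[P3] Q1=[P2,P4] Q2=[]
t=24-25: P3@Q0 runs 1, rem=1, I/O yield, promote→Q0. Q0=[P3] Q1=[P2,P4] Q2=[]
t=25-26: P3@Q0 runs 1, rem=0, completes. Q0=[] Q1=[P2,P4] Q2=[]
t=26-30: P2@Q1 runs 4, rem=6, quantum used, demote→Q2. Q0=[] Q1=[P4] Q2=[P2]
t=30-32: P4@Q1 runs 2, rem=0, completes. Q0=[] Q1=[] Q2=[P2]
t=32-38: P2@Q2 runs 6, rem=0, completes. Q0=[] Q1=[] Q2=[]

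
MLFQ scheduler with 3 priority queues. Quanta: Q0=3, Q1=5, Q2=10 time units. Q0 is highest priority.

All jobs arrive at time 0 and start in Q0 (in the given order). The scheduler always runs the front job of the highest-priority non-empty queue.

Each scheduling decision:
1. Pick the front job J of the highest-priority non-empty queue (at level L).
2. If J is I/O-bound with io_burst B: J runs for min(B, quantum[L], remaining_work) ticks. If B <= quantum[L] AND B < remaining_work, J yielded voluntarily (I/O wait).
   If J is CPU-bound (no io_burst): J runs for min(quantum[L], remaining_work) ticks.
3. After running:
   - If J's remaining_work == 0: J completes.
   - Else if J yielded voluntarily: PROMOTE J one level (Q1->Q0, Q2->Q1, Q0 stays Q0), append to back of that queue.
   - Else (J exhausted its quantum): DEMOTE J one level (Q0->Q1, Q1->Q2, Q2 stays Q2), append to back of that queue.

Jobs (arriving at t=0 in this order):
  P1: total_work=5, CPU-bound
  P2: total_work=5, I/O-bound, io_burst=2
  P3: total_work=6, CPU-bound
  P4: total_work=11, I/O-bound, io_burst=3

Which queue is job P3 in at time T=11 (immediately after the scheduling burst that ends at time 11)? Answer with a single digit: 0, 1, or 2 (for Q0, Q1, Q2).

t=0-3: P1@Q0 runs 3, rem=2, quantum used, demote→Q1. Q0=[P2,P3,P4] Q1=[P1] Q2=[]
t=3-5: P2@Q0 runs 2, rem=3, I/O yield, promote→Q0. Q0=[P3,P4,P2] Q1=[P1] Q2=[]
t=5-8: P3@Q0 runs 3, rem=3, quantum used, demote→Q1. Q0=[P4,P2] Q1=[P1,P3] Q2=[]
t=8-11: P4@Q0 runs 3, rem=8, I/O yield, promote→Q0. Q0=[P2,P4] Q1=[P1,P3] Q2=[]
t=11-13: P2@Q0 runs 2, rem=1, I/O yield, promote→Q0. Q0=[P4,P2] Q1=[P1,P3] Q2=[]
t=13-16: P4@Q0 runs 3, rem=5, I/O yield, promote→Q0. Q0=[P2,P4] Q1=[P1,P3] Q2=[]
t=16-17: P2@Q0 runs 1, rem=0, completes. Q0=[P4] Q1=[P1,P3] Q2=[]
t=17-20: P4@Q0 runs 3, rem=2, I/O yield, promote→Q0. Q0=[P4] Q1=[P1,P3] Q2=[]
t=20-22: P4@Q0 runs 2, rem=0, completes. Q0=[] Q1=[P1,P3] Q2=[]
t=22-24: P1@Q1 runs 2, rem=0, completes. Q0=[] Q1=[P3] Q2=[]
t=24-27: P3@Q1 runs 3, rem=0, completes. Q0=[] Q1=[] Q2=[]

Answer: 1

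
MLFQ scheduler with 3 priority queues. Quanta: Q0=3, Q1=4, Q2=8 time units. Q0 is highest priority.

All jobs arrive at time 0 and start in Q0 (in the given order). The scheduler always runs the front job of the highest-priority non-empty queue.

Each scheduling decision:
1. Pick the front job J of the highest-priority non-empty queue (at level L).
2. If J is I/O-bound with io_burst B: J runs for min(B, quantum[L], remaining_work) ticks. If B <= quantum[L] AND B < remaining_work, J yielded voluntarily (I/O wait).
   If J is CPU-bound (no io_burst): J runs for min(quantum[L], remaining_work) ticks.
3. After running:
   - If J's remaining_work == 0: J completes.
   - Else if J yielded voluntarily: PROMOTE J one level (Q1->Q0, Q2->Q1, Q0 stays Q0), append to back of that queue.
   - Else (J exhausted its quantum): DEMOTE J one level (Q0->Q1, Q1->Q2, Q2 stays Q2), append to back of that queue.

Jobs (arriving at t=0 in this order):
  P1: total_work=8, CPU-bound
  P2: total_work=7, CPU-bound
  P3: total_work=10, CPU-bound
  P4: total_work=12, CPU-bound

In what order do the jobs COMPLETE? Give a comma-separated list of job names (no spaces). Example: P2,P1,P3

Answer: P2,P1,P3,P4

Derivation:
t=0-3: P1@Q0 runs 3, rem=5, quantum used, demote→Q1. Q0=[P2,P3,P4] Q1=[P1] Q2=[]
t=3-6: P2@Q0 runs 3, rem=4, quantum used, demote→Q1. Q0=[P3,P4] Q1=[P1,P2] Q2=[]
t=6-9: P3@Q0 runs 3, rem=7, quantum used, demote→Q1. Q0=[P4] Q1=[P1,P2,P3] Q2=[]
t=9-12: P4@Q0 runs 3, rem=9, quantum used, demote→Q1. Q0=[] Q1=[P1,P2,P3,P4] Q2=[]
t=12-16: P1@Q1 runs 4, rem=1, quantum used, demote→Q2. Q0=[] Q1=[P2,P3,P4] Q2=[P1]
t=16-20: P2@Q1 runs 4, rem=0, completes. Q0=[] Q1=[P3,P4] Q2=[P1]
t=20-24: P3@Q1 runs 4, rem=3, quantum used, demote→Q2. Q0=[] Q1=[P4] Q2=[P1,P3]
t=24-28: P4@Q1 runs 4, rem=5, quantum used, demote→Q2. Q0=[] Q1=[] Q2=[P1,P3,P4]
t=28-29: P1@Q2 runs 1, rem=0, completes. Q0=[] Q1=[] Q2=[P3,P4]
t=29-32: P3@Q2 runs 3, rem=0, completes. Q0=[] Q1=[] Q2=[P4]
t=32-37: P4@Q2 runs 5, rem=0, completes. Q0=[] Q1=[] Q2=[]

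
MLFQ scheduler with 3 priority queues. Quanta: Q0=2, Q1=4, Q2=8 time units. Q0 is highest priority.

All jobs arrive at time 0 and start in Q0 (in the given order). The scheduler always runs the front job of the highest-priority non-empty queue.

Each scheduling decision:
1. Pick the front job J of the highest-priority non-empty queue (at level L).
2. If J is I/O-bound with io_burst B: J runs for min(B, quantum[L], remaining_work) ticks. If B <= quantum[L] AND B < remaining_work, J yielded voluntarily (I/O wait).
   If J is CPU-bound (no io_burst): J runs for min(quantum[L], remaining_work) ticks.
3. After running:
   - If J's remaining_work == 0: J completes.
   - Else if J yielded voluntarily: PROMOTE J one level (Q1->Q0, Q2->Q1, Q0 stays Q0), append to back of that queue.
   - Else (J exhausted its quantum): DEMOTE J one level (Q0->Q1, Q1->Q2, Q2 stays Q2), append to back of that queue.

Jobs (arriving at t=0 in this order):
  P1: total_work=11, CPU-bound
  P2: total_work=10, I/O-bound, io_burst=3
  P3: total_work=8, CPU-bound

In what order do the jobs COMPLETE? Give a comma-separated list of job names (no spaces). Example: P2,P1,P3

Answer: P2,P1,P3

Derivation:
t=0-2: P1@Q0 runs 2, rem=9, quantum used, demote→Q1. Q0=[P2,P3] Q1=[P1] Q2=[]
t=2-4: P2@Q0 runs 2, rem=8, quantum used, demote→Q1. Q0=[P3] Q1=[P1,P2] Q2=[]
t=4-6: P3@Q0 runs 2, rem=6, quantum used, demote→Q1. Q0=[] Q1=[P1,P2,P3] Q2=[]
t=6-10: P1@Q1 runs 4, rem=5, quantum used, demote→Q2. Q0=[] Q1=[P2,P3] Q2=[P1]
t=10-13: P2@Q1 runs 3, rem=5, I/O yield, promote→Q0. Q0=[P2] Q1=[P3] Q2=[P1]
t=13-15: P2@Q0 runs 2, rem=3, quantum used, demote→Q1. Q0=[] Q1=[P3,P2] Q2=[P1]
t=15-19: P3@Q1 runs 4, rem=2, quantum used, demote→Q2. Q0=[] Q1=[P2] Q2=[P1,P3]
t=19-22: P2@Q1 runs 3, rem=0, completes. Q0=[] Q1=[] Q2=[P1,P3]
t=22-27: P1@Q2 runs 5, rem=0, completes. Q0=[] Q1=[] Q2=[P3]
t=27-29: P3@Q2 runs 2, rem=0, completes. Q0=[] Q1=[] Q2=[]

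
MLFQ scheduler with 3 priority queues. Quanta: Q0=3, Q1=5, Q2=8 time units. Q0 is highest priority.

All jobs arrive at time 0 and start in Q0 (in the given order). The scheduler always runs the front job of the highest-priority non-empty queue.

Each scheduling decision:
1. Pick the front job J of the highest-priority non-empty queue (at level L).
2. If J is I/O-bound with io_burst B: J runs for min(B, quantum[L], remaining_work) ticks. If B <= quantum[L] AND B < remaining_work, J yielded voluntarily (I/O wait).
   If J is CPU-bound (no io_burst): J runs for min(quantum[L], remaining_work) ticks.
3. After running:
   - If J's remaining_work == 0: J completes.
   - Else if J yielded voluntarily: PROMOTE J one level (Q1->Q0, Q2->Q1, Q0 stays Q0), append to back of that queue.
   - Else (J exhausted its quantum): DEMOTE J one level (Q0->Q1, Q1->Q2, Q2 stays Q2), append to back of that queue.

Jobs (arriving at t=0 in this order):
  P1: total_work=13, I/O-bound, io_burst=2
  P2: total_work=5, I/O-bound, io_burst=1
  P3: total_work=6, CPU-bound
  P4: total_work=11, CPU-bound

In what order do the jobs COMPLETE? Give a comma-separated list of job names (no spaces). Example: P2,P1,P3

Answer: P2,P1,P3,P4

Derivation:
t=0-2: P1@Q0 runs 2, rem=11, I/O yield, promote→Q0. Q0=[P2,P3,P4,P1] Q1=[] Q2=[]
t=2-3: P2@Q0 runs 1, rem=4, I/O yield, promote→Q0. Q0=[P3,P4,P1,P2] Q1=[] Q2=[]
t=3-6: P3@Q0 runs 3, rem=3, quantum used, demote→Q1. Q0=[P4,P1,P2] Q1=[P3] Q2=[]
t=6-9: P4@Q0 runs 3, rem=8, quantum used, demote→Q1. Q0=[P1,P2] Q1=[P3,P4] Q2=[]
t=9-11: P1@Q0 runs 2, rem=9, I/O yield, promote→Q0. Q0=[P2,P1] Q1=[P3,P4] Q2=[]
t=11-12: P2@Q0 runs 1, rem=3, I/O yield, promote→Q0. Q0=[P1,P2] Q1=[P3,P4] Q2=[]
t=12-14: P1@Q0 runs 2, rem=7, I/O yield, promote→Q0. Q0=[P2,P1] Q1=[P3,P4] Q2=[]
t=14-15: P2@Q0 runs 1, rem=2, I/O yield, promote→Q0. Q0=[P1,P2] Q1=[P3,P4] Q2=[]
t=15-17: P1@Q0 runs 2, rem=5, I/O yield, promote→Q0. Q0=[P2,P1] Q1=[P3,P4] Q2=[]
t=17-18: P2@Q0 runs 1, rem=1, I/O yield, promote→Q0. Q0=[P1,P2] Q1=[P3,P4] Q2=[]
t=18-20: P1@Q0 runs 2, rem=3, I/O yield, promote→Q0. Q0=[P2,P1] Q1=[P3,P4] Q2=[]
t=20-21: P2@Q0 runs 1, rem=0, completes. Q0=[P1] Q1=[P3,P4] Q2=[]
t=21-23: P1@Q0 runs 2, rem=1, I/O yield, promote→Q0. Q0=[P1] Q1=[P3,P4] Q2=[]
t=23-24: P1@Q0 runs 1, rem=0, completes. Q0=[] Q1=[P3,P4] Q2=[]
t=24-27: P3@Q1 runs 3, rem=0, completes. Q0=[] Q1=[P4] Q2=[]
t=27-32: P4@Q1 runs 5, rem=3, quantum used, demote→Q2. Q0=[] Q1=[] Q2=[P4]
t=32-35: P4@Q2 runs 3, rem=0, completes. Q0=[] Q1=[] Q2=[]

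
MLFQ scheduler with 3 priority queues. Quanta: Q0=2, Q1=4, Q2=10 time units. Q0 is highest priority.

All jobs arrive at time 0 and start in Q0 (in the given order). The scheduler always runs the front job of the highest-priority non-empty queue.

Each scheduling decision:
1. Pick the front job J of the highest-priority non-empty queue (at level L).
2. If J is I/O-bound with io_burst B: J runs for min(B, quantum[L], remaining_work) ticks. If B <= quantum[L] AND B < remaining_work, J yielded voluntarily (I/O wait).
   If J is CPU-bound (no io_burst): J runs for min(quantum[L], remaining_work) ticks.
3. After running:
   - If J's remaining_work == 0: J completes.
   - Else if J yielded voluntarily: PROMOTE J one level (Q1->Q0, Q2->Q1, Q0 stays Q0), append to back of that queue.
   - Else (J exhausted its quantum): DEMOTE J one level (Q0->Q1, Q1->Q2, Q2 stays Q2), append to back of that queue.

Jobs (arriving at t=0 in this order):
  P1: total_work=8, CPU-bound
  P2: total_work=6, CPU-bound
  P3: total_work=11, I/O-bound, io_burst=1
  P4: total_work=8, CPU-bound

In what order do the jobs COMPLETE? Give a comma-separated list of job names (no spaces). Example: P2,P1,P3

Answer: P3,P2,P1,P4

Derivation:
t=0-2: P1@Q0 runs 2, rem=6, quantum used, demote→Q1. Q0=[P2,P3,P4] Q1=[P1] Q2=[]
t=2-4: P2@Q0 runs 2, rem=4, quantum used, demote→Q1. Q0=[P3,P4] Q1=[P1,P2] Q2=[]
t=4-5: P3@Q0 runs 1, rem=10, I/O yield, promote→Q0. Q0=[P4,P3] Q1=[P1,P2] Q2=[]
t=5-7: P4@Q0 runs 2, rem=6, quantum used, demote→Q1. Q0=[P3] Q1=[P1,P2,P4] Q2=[]
t=7-8: P3@Q0 runs 1, rem=9, I/O yield, promote→Q0. Q0=[P3] Q1=[P1,P2,P4] Q2=[]
t=8-9: P3@Q0 runs 1, rem=8, I/O yield, promote→Q0. Q0=[P3] Q1=[P1,P2,P4] Q2=[]
t=9-10: P3@Q0 runs 1, rem=7, I/O yield, promote→Q0. Q0=[P3] Q1=[P1,P2,P4] Q2=[]
t=10-11: P3@Q0 runs 1, rem=6, I/O yield, promote→Q0. Q0=[P3] Q1=[P1,P2,P4] Q2=[]
t=11-12: P3@Q0 runs 1, rem=5, I/O yield, promote→Q0. Q0=[P3] Q1=[P1,P2,P4] Q2=[]
t=12-13: P3@Q0 runs 1, rem=4, I/O yield, promote→Q0. Q0=[P3] Q1=[P1,P2,P4] Q2=[]
t=13-14: P3@Q0 runs 1, rem=3, I/O yield, promote→Q0. Q0=[P3] Q1=[P1,P2,P4] Q2=[]
t=14-15: P3@Q0 runs 1, rem=2, I/O yield, promote→Q0. Q0=[P3] Q1=[P1,P2,P4] Q2=[]
t=15-16: P3@Q0 runs 1, rem=1, I/O yield, promote→Q0. Q0=[P3] Q1=[P1,P2,P4] Q2=[]
t=16-17: P3@Q0 runs 1, rem=0, completes. Q0=[] Q1=[P1,P2,P4] Q2=[]
t=17-21: P1@Q1 runs 4, rem=2, quantum used, demote→Q2. Q0=[] Q1=[P2,P4] Q2=[P1]
t=21-25: P2@Q1 runs 4, rem=0, completes. Q0=[] Q1=[P4] Q2=[P1]
t=25-29: P4@Q1 runs 4, rem=2, quantum used, demote→Q2. Q0=[] Q1=[] Q2=[P1,P4]
t=29-31: P1@Q2 runs 2, rem=0, completes. Q0=[] Q1=[] Q2=[P4]
t=31-33: P4@Q2 runs 2, rem=0, completes. Q0=[] Q1=[] Q2=[]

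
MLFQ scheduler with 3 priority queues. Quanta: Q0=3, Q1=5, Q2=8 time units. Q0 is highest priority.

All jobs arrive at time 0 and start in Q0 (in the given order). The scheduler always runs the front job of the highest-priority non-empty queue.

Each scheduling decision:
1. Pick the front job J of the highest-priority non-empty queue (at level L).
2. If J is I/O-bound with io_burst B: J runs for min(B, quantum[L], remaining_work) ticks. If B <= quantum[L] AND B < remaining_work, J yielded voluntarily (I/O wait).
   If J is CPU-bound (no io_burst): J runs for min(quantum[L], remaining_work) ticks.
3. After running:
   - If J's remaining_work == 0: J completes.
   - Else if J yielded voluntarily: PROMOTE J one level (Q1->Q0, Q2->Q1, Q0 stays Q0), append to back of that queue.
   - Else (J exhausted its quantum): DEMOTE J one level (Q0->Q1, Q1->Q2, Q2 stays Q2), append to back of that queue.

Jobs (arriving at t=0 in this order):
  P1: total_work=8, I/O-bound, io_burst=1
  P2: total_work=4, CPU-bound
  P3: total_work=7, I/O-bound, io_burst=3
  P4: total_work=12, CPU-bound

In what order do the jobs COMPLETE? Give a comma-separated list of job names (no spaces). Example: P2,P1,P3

t=0-1: P1@Q0 runs 1, rem=7, I/O yield, promote→Q0. Q0=[P2,P3,P4,P1] Q1=[] Q2=[]
t=1-4: P2@Q0 runs 3, rem=1, quantum used, demote→Q1. Q0=[P3,P4,P1] Q1=[P2] Q2=[]
t=4-7: P3@Q0 runs 3, rem=4, I/O yield, promote→Q0. Q0=[P4,P1,P3] Q1=[P2] Q2=[]
t=7-10: P4@Q0 runs 3, rem=9, quantum used, demote→Q1. Q0=[P1,P3] Q1=[P2,P4] Q2=[]
t=10-11: P1@Q0 runs 1, rem=6, I/O yield, promote→Q0. Q0=[P3,P1] Q1=[P2,P4] Q2=[]
t=11-14: P3@Q0 runs 3, rem=1, I/O yield, promote→Q0. Q0=[P1,P3] Q1=[P2,P4] Q2=[]
t=14-15: P1@Q0 runs 1, rem=5, I/O yield, promote→Q0. Q0=[P3,P1] Q1=[P2,P4] Q2=[]
t=15-16: P3@Q0 runs 1, rem=0, completes. Q0=[P1] Q1=[P2,P4] Q2=[]
t=16-17: P1@Q0 runs 1, rem=4, I/O yield, promote→Q0. Q0=[P1] Q1=[P2,P4] Q2=[]
t=17-18: P1@Q0 runs 1, rem=3, I/O yield, promote→Q0. Q0=[P1] Q1=[P2,P4] Q2=[]
t=18-19: P1@Q0 runs 1, rem=2, I/O yield, promote→Q0. Q0=[P1] Q1=[P2,P4] Q2=[]
t=19-20: P1@Q0 runs 1, rem=1, I/O yield, promote→Q0. Q0=[P1] Q1=[P2,P4] Q2=[]
t=20-21: P1@Q0 runs 1, rem=0, completes. Q0=[] Q1=[P2,P4] Q2=[]
t=21-22: P2@Q1 runs 1, rem=0, completes. Q0=[] Q1=[P4] Q2=[]
t=22-27: P4@Q1 runs 5, rem=4, quantum used, demote→Q2. Q0=[] Q1=[] Q2=[P4]
t=27-31: P4@Q2 runs 4, rem=0, completes. Q0=[] Q1=[] Q2=[]

Answer: P3,P1,P2,P4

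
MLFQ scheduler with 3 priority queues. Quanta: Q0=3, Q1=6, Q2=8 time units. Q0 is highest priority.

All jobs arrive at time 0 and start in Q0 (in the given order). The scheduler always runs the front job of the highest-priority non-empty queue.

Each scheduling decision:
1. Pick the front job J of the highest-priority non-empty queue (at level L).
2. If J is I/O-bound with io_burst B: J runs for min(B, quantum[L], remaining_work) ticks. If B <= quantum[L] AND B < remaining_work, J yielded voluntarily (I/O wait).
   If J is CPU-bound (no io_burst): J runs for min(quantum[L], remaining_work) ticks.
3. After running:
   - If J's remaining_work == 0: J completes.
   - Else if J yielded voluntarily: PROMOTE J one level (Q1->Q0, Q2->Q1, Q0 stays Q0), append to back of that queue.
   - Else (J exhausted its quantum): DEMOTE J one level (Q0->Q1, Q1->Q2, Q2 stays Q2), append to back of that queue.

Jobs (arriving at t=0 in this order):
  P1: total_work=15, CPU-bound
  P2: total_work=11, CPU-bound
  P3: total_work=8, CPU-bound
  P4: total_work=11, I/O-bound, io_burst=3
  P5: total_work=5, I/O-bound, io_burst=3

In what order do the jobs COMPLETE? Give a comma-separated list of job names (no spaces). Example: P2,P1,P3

t=0-3: P1@Q0 runs 3, rem=12, quantum used, demote→Q1. Q0=[P2,P3,P4,P5] Q1=[P1] Q2=[]
t=3-6: P2@Q0 runs 3, rem=8, quantum used, demote→Q1. Q0=[P3,P4,P5] Q1=[P1,P2] Q2=[]
t=6-9: P3@Q0 runs 3, rem=5, quantum used, demote→Q1. Q0=[P4,P5] Q1=[P1,P2,P3] Q2=[]
t=9-12: P4@Q0 runs 3, rem=8, I/O yield, promote→Q0. Q0=[P5,P4] Q1=[P1,P2,P3] Q2=[]
t=12-15: P5@Q0 runs 3, rem=2, I/O yield, promote→Q0. Q0=[P4,P5] Q1=[P1,P2,P3] Q2=[]
t=15-18: P4@Q0 runs 3, rem=5, I/O yield, promote→Q0. Q0=[P5,P4] Q1=[P1,P2,P3] Q2=[]
t=18-20: P5@Q0 runs 2, rem=0, completes. Q0=[P4] Q1=[P1,P2,P3] Q2=[]
t=20-23: P4@Q0 runs 3, rem=2, I/O yield, promote→Q0. Q0=[P4] Q1=[P1,P2,P3] Q2=[]
t=23-25: P4@Q0 runs 2, rem=0, completes. Q0=[] Q1=[P1,P2,P3] Q2=[]
t=25-31: P1@Q1 runs 6, rem=6, quantum used, demote→Q2. Q0=[] Q1=[P2,P3] Q2=[P1]
t=31-37: P2@Q1 runs 6, rem=2, quantum used, demote→Q2. Q0=[] Q1=[P3] Q2=[P1,P2]
t=37-42: P3@Q1 runs 5, rem=0, completes. Q0=[] Q1=[] Q2=[P1,P2]
t=42-48: P1@Q2 runs 6, rem=0, completes. Q0=[] Q1=[] Q2=[P2]
t=48-50: P2@Q2 runs 2, rem=0, completes. Q0=[] Q1=[] Q2=[]

Answer: P5,P4,P3,P1,P2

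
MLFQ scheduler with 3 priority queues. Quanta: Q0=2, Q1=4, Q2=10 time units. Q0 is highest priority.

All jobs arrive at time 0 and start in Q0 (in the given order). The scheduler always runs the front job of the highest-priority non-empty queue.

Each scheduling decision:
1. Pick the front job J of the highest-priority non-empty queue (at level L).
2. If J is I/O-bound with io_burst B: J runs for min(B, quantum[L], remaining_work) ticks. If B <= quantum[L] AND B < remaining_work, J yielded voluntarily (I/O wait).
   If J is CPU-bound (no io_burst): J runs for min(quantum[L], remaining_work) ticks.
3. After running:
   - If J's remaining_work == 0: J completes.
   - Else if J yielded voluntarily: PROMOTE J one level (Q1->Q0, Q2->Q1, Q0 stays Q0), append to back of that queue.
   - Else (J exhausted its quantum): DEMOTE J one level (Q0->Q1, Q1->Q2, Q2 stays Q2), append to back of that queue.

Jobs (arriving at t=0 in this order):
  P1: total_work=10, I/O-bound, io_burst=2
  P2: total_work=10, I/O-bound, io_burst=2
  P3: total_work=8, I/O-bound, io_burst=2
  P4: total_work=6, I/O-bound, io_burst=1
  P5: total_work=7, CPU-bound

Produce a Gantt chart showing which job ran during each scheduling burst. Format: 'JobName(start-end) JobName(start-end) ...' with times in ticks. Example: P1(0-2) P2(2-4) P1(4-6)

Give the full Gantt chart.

t=0-2: P1@Q0 runs 2, rem=8, I/O yield, promote→Q0. Q0=[P2,P3,P4,P5,P1] Q1=[] Q2=[]
t=2-4: P2@Q0 runs 2, rem=8, I/O yield, promote→Q0. Q0=[P3,P4,P5,P1,P2] Q1=[] Q2=[]
t=4-6: P3@Q0 runs 2, rem=6, I/O yield, promote→Q0. Q0=[P4,P5,P1,P2,P3] Q1=[] Q2=[]
t=6-7: P4@Q0 runs 1, rem=5, I/O yield, promote→Q0. Q0=[P5,P1,P2,P3,P4] Q1=[] Q2=[]
t=7-9: P5@Q0 runs 2, rem=5, quantum used, demote→Q1. Q0=[P1,P2,P3,P4] Q1=[P5] Q2=[]
t=9-11: P1@Q0 runs 2, rem=6, I/O yield, promote→Q0. Q0=[P2,P3,P4,P1] Q1=[P5] Q2=[]
t=11-13: P2@Q0 runs 2, rem=6, I/O yield, promote→Q0. Q0=[P3,P4,P1,P2] Q1=[P5] Q2=[]
t=13-15: P3@Q0 runs 2, rem=4, I/O yield, promote→Q0. Q0=[P4,P1,P2,P3] Q1=[P5] Q2=[]
t=15-16: P4@Q0 runs 1, rem=4, I/O yield, promote→Q0. Q0=[P1,P2,P3,P4] Q1=[P5] Q2=[]
t=16-18: P1@Q0 runs 2, rem=4, I/O yield, promote→Q0. Q0=[P2,P3,P4,P1] Q1=[P5] Q2=[]
t=18-20: P2@Q0 runs 2, rem=4, I/O yield, promote→Q0. Q0=[P3,P4,P1,P2] Q1=[P5] Q2=[]
t=20-22: P3@Q0 runs 2, rem=2, I/O yield, promote→Q0. Q0=[P4,P1,P2,P3] Q1=[P5] Q2=[]
t=22-23: P4@Q0 runs 1, rem=3, I/O yield, promote→Q0. Q0=[P1,P2,P3,P4] Q1=[P5] Q2=[]
t=23-25: P1@Q0 runs 2, rem=2, I/O yield, promote→Q0. Q0=[P2,P3,P4,P1] Q1=[P5] Q2=[]
t=25-27: P2@Q0 runs 2, rem=2, I/O yield, promote→Q0. Q0=[P3,P4,P1,P2] Q1=[P5] Q2=[]
t=27-29: P3@Q0 runs 2, rem=0, completes. Q0=[P4,P1,P2] Q1=[P5] Q2=[]
t=29-30: P4@Q0 runs 1, rem=2, I/O yield, promote→Q0. Q0=[P1,P2,P4] Q1=[P5] Q2=[]
t=30-32: P1@Q0 runs 2, rem=0, completes. Q0=[P2,P4] Q1=[P5] Q2=[]
t=32-34: P2@Q0 runs 2, rem=0, completes. Q0=[P4] Q1=[P5] Q2=[]
t=34-35: P4@Q0 runs 1, rem=1, I/O yield, promote→Q0. Q0=[P4] Q1=[P5] Q2=[]
t=35-36: P4@Q0 runs 1, rem=0, completes. Q0=[] Q1=[P5] Q2=[]
t=36-40: P5@Q1 runs 4, rem=1, quantum used, demote→Q2. Q0=[] Q1=[] Q2=[P5]
t=40-41: P5@Q2 runs 1, rem=0, completes. Q0=[] Q1=[] Q2=[]

Answer: P1(0-2) P2(2-4) P3(4-6) P4(6-7) P5(7-9) P1(9-11) P2(11-13) P3(13-15) P4(15-16) P1(16-18) P2(18-20) P3(20-22) P4(22-23) P1(23-25) P2(25-27) P3(27-29) P4(29-30) P1(30-32) P2(32-34) P4(34-35) P4(35-36) P5(36-40) P5(40-41)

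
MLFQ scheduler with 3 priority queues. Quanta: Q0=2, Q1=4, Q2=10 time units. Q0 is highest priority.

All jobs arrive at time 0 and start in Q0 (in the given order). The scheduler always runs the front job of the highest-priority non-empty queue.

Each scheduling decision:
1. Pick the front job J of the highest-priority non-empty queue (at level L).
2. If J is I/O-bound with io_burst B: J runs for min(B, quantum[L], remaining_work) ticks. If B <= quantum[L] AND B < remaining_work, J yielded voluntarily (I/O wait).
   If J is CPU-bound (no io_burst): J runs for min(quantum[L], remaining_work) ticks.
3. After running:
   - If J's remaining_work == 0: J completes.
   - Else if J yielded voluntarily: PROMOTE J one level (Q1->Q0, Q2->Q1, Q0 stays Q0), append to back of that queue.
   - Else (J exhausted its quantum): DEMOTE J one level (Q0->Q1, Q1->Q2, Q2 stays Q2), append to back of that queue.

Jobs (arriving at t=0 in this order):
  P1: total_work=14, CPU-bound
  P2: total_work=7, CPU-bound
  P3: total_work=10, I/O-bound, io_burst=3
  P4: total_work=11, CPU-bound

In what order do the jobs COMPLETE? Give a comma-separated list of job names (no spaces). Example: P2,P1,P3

t=0-2: P1@Q0 runs 2, rem=12, quantum used, demote→Q1. Q0=[P2,P3,P4] Q1=[P1] Q2=[]
t=2-4: P2@Q0 runs 2, rem=5, quantum used, demote→Q1. Q0=[P3,P4] Q1=[P1,P2] Q2=[]
t=4-6: P3@Q0 runs 2, rem=8, quantum used, demote→Q1. Q0=[P4] Q1=[P1,P2,P3] Q2=[]
t=6-8: P4@Q0 runs 2, rem=9, quantum used, demote→Q1. Q0=[] Q1=[P1,P2,P3,P4] Q2=[]
t=8-12: P1@Q1 runs 4, rem=8, quantum used, demote→Q2. Q0=[] Q1=[P2,P3,P4] Q2=[P1]
t=12-16: P2@Q1 runs 4, rem=1, quantum used, demote→Q2. Q0=[] Q1=[P3,P4] Q2=[P1,P2]
t=16-19: P3@Q1 runs 3, rem=5, I/O yield, promote→Q0. Q0=[P3] Q1=[P4] Q2=[P1,P2]
t=19-21: P3@Q0 runs 2, rem=3, quantum used, demote→Q1. Q0=[] Q1=[P4,P3] Q2=[P1,P2]
t=21-25: P4@Q1 runs 4, rem=5, quantum used, demote→Q2. Q0=[] Q1=[P3] Q2=[P1,P2,P4]
t=25-28: P3@Q1 runs 3, rem=0, completes. Q0=[] Q1=[] Q2=[P1,P2,P4]
t=28-36: P1@Q2 runs 8, rem=0, completes. Q0=[] Q1=[] Q2=[P2,P4]
t=36-37: P2@Q2 runs 1, rem=0, completes. Q0=[] Q1=[] Q2=[P4]
t=37-42: P4@Q2 runs 5, rem=0, completes. Q0=[] Q1=[] Q2=[]

Answer: P3,P1,P2,P4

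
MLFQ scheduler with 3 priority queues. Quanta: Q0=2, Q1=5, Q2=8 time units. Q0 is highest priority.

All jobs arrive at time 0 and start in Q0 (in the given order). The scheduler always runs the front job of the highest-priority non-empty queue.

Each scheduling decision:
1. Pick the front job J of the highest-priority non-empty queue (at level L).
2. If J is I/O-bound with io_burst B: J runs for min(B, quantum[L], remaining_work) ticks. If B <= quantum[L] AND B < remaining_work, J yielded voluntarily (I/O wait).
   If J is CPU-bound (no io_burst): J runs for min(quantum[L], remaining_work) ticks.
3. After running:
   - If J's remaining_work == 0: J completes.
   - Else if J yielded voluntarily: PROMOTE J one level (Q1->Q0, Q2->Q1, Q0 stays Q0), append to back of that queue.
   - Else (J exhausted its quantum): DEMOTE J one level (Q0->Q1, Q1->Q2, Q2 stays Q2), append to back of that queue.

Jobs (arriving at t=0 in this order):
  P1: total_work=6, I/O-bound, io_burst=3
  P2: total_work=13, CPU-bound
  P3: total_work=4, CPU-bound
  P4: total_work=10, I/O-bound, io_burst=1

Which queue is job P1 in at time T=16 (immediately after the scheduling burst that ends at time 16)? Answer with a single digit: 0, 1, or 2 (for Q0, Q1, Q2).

t=0-2: P1@Q0 runs 2, rem=4, quantum used, demote→Q1. Q0=[P2,P3,P4] Q1=[P1] Q2=[]
t=2-4: P2@Q0 runs 2, rem=11, quantum used, demote→Q1. Q0=[P3,P4] Q1=[P1,P2] Q2=[]
t=4-6: P3@Q0 runs 2, rem=2, quantum used, demote→Q1. Q0=[P4] Q1=[P1,P2,P3] Q2=[]
t=6-7: P4@Q0 runs 1, rem=9, I/O yield, promote→Q0. Q0=[P4] Q1=[P1,P2,P3] Q2=[]
t=7-8: P4@Q0 runs 1, rem=8, I/O yield, promote→Q0. Q0=[P4] Q1=[P1,P2,P3] Q2=[]
t=8-9: P4@Q0 runs 1, rem=7, I/O yield, promote→Q0. Q0=[P4] Q1=[P1,P2,P3] Q2=[]
t=9-10: P4@Q0 runs 1, rem=6, I/O yield, promote→Q0. Q0=[P4] Q1=[P1,P2,P3] Q2=[]
t=10-11: P4@Q0 runs 1, rem=5, I/O yield, promote→Q0. Q0=[P4] Q1=[P1,P2,P3] Q2=[]
t=11-12: P4@Q0 runs 1, rem=4, I/O yield, promote→Q0. Q0=[P4] Q1=[P1,P2,P3] Q2=[]
t=12-13: P4@Q0 runs 1, rem=3, I/O yield, promote→Q0. Q0=[P4] Q1=[P1,P2,P3] Q2=[]
t=13-14: P4@Q0 runs 1, rem=2, I/O yield, promote→Q0. Q0=[P4] Q1=[P1,P2,P3] Q2=[]
t=14-15: P4@Q0 runs 1, rem=1, I/O yield, promote→Q0. Q0=[P4] Q1=[P1,P2,P3] Q2=[]
t=15-16: P4@Q0 runs 1, rem=0, completes. Q0=[] Q1=[P1,P2,P3] Q2=[]
t=16-19: P1@Q1 runs 3, rem=1, I/O yield, promote→Q0. Q0=[P1] Q1=[P2,P3] Q2=[]
t=19-20: P1@Q0 runs 1, rem=0, completes. Q0=[] Q1=[P2,P3] Q2=[]
t=20-25: P2@Q1 runs 5, rem=6, quantum used, demote→Q2. Q0=[] Q1=[P3] Q2=[P2]
t=25-27: P3@Q1 runs 2, rem=0, completes. Q0=[] Q1=[] Q2=[P2]
t=27-33: P2@Q2 runs 6, rem=0, completes. Q0=[] Q1=[] Q2=[]

Answer: 1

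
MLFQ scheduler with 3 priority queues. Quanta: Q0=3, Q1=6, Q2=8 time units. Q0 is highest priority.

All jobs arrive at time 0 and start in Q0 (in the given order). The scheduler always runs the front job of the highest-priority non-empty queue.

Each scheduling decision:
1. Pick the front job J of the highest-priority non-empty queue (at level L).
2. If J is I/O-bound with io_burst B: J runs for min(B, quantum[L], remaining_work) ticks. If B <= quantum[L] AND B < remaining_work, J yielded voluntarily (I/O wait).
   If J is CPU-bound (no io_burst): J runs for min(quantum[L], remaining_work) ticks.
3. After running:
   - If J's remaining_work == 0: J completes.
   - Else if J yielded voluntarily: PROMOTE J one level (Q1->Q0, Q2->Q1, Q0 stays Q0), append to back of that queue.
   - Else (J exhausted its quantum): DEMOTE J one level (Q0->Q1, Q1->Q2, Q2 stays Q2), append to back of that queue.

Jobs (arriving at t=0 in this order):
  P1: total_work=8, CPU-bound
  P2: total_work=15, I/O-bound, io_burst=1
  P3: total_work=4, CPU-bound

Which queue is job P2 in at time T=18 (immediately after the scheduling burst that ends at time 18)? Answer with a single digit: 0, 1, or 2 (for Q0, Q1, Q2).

Answer: 0

Derivation:
t=0-3: P1@Q0 runs 3, rem=5, quantum used, demote→Q1. Q0=[P2,P3] Q1=[P1] Q2=[]
t=3-4: P2@Q0 runs 1, rem=14, I/O yield, promote→Q0. Q0=[P3,P2] Q1=[P1] Q2=[]
t=4-7: P3@Q0 runs 3, rem=1, quantum used, demote→Q1. Q0=[P2] Q1=[P1,P3] Q2=[]
t=7-8: P2@Q0 runs 1, rem=13, I/O yield, promote→Q0. Q0=[P2] Q1=[P1,P3] Q2=[]
t=8-9: P2@Q0 runs 1, rem=12, I/O yield, promote→Q0. Q0=[P2] Q1=[P1,P3] Q2=[]
t=9-10: P2@Q0 runs 1, rem=11, I/O yield, promote→Q0. Q0=[P2] Q1=[P1,P3] Q2=[]
t=10-11: P2@Q0 runs 1, rem=10, I/O yield, promote→Q0. Q0=[P2] Q1=[P1,P3] Q2=[]
t=11-12: P2@Q0 runs 1, rem=9, I/O yield, promote→Q0. Q0=[P2] Q1=[P1,P3] Q2=[]
t=12-13: P2@Q0 runs 1, rem=8, I/O yield, promote→Q0. Q0=[P2] Q1=[P1,P3] Q2=[]
t=13-14: P2@Q0 runs 1, rem=7, I/O yield, promote→Q0. Q0=[P2] Q1=[P1,P3] Q2=[]
t=14-15: P2@Q0 runs 1, rem=6, I/O yield, promote→Q0. Q0=[P2] Q1=[P1,P3] Q2=[]
t=15-16: P2@Q0 runs 1, rem=5, I/O yield, promote→Q0. Q0=[P2] Q1=[P1,P3] Q2=[]
t=16-17: P2@Q0 runs 1, rem=4, I/O yield, promote→Q0. Q0=[P2] Q1=[P1,P3] Q2=[]
t=17-18: P2@Q0 runs 1, rem=3, I/O yield, promote→Q0. Q0=[P2] Q1=[P1,P3] Q2=[]
t=18-19: P2@Q0 runs 1, rem=2, I/O yield, promote→Q0. Q0=[P2] Q1=[P1,P3] Q2=[]
t=19-20: P2@Q0 runs 1, rem=1, I/O yield, promote→Q0. Q0=[P2] Q1=[P1,P3] Q2=[]
t=20-21: P2@Q0 runs 1, rem=0, completes. Q0=[] Q1=[P1,P3] Q2=[]
t=21-26: P1@Q1 runs 5, rem=0, completes. Q0=[] Q1=[P3] Q2=[]
t=26-27: P3@Q1 runs 1, rem=0, completes. Q0=[] Q1=[] Q2=[]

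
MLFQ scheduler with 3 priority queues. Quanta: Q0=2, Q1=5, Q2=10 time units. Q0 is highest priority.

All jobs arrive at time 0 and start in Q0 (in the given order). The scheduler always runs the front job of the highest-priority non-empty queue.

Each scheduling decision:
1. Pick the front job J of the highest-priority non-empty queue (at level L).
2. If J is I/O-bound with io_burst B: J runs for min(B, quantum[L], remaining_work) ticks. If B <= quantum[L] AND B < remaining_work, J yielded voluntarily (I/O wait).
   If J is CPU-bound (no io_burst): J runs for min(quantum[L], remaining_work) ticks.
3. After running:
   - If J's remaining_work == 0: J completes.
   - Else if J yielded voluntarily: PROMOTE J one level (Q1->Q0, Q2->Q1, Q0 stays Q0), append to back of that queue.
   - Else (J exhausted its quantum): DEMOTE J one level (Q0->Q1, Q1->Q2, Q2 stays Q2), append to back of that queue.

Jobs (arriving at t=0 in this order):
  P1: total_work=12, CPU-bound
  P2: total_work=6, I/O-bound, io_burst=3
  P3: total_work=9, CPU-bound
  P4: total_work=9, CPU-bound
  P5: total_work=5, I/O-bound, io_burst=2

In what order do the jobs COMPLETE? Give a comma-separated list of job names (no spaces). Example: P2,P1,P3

Answer: P5,P2,P1,P3,P4

Derivation:
t=0-2: P1@Q0 runs 2, rem=10, quantum used, demote→Q1. Q0=[P2,P3,P4,P5] Q1=[P1] Q2=[]
t=2-4: P2@Q0 runs 2, rem=4, quantum used, demote→Q1. Q0=[P3,P4,P5] Q1=[P1,P2] Q2=[]
t=4-6: P3@Q0 runs 2, rem=7, quantum used, demote→Q1. Q0=[P4,P5] Q1=[P1,P2,P3] Q2=[]
t=6-8: P4@Q0 runs 2, rem=7, quantum used, demote→Q1. Q0=[P5] Q1=[P1,P2,P3,P4] Q2=[]
t=8-10: P5@Q0 runs 2, rem=3, I/O yield, promote→Q0. Q0=[P5] Q1=[P1,P2,P3,P4] Q2=[]
t=10-12: P5@Q0 runs 2, rem=1, I/O yield, promote→Q0. Q0=[P5] Q1=[P1,P2,P3,P4] Q2=[]
t=12-13: P5@Q0 runs 1, rem=0, completes. Q0=[] Q1=[P1,P2,P3,P4] Q2=[]
t=13-18: P1@Q1 runs 5, rem=5, quantum used, demote→Q2. Q0=[] Q1=[P2,P3,P4] Q2=[P1]
t=18-21: P2@Q1 runs 3, rem=1, I/O yield, promote→Q0. Q0=[P2] Q1=[P3,P4] Q2=[P1]
t=21-22: P2@Q0 runs 1, rem=0, completes. Q0=[] Q1=[P3,P4] Q2=[P1]
t=22-27: P3@Q1 runs 5, rem=2, quantum used, demote→Q2. Q0=[] Q1=[P4] Q2=[P1,P3]
t=27-32: P4@Q1 runs 5, rem=2, quantum used, demote→Q2. Q0=[] Q1=[] Q2=[P1,P3,P4]
t=32-37: P1@Q2 runs 5, rem=0, completes. Q0=[] Q1=[] Q2=[P3,P4]
t=37-39: P3@Q2 runs 2, rem=0, completes. Q0=[] Q1=[] Q2=[P4]
t=39-41: P4@Q2 runs 2, rem=0, completes. Q0=[] Q1=[] Q2=[]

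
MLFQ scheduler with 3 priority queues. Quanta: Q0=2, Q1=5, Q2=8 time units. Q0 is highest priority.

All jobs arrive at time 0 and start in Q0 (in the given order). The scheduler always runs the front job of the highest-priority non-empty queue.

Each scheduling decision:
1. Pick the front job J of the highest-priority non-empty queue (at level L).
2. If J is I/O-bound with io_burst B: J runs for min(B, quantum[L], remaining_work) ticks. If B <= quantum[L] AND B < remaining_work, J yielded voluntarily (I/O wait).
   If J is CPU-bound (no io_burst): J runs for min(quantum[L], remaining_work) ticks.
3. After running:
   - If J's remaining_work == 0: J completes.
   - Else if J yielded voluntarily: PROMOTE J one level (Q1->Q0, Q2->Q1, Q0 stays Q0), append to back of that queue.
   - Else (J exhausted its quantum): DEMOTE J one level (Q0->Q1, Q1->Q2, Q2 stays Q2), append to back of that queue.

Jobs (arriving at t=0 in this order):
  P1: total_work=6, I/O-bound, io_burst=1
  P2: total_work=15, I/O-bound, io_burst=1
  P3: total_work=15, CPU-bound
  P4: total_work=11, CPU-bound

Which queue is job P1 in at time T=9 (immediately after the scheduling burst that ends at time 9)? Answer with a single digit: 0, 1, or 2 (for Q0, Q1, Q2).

Answer: 0

Derivation:
t=0-1: P1@Q0 runs 1, rem=5, I/O yield, promote→Q0. Q0=[P2,P3,P4,P1] Q1=[] Q2=[]
t=1-2: P2@Q0 runs 1, rem=14, I/O yield, promote→Q0. Q0=[P3,P4,P1,P2] Q1=[] Q2=[]
t=2-4: P3@Q0 runs 2, rem=13, quantum used, demote→Q1. Q0=[P4,P1,P2] Q1=[P3] Q2=[]
t=4-6: P4@Q0 runs 2, rem=9, quantum used, demote→Q1. Q0=[P1,P2] Q1=[P3,P4] Q2=[]
t=6-7: P1@Q0 runs 1, rem=4, I/O yield, promote→Q0. Q0=[P2,P1] Q1=[P3,P4] Q2=[]
t=7-8: P2@Q0 runs 1, rem=13, I/O yield, promote→Q0. Q0=[P1,P2] Q1=[P3,P4] Q2=[]
t=8-9: P1@Q0 runs 1, rem=3, I/O yield, promote→Q0. Q0=[P2,P1] Q1=[P3,P4] Q2=[]
t=9-10: P2@Q0 runs 1, rem=12, I/O yield, promote→Q0. Q0=[P1,P2] Q1=[P3,P4] Q2=[]
t=10-11: P1@Q0 runs 1, rem=2, I/O yield, promote→Q0. Q0=[P2,P1] Q1=[P3,P4] Q2=[]
t=11-12: P2@Q0 runs 1, rem=11, I/O yield, promote→Q0. Q0=[P1,P2] Q1=[P3,P4] Q2=[]
t=12-13: P1@Q0 runs 1, rem=1, I/O yield, promote→Q0. Q0=[P2,P1] Q1=[P3,P4] Q2=[]
t=13-14: P2@Q0 runs 1, rem=10, I/O yield, promote→Q0. Q0=[P1,P2] Q1=[P3,P4] Q2=[]
t=14-15: P1@Q0 runs 1, rem=0, completes. Q0=[P2] Q1=[P3,P4] Q2=[]
t=15-16: P2@Q0 runs 1, rem=9, I/O yield, promote→Q0. Q0=[P2] Q1=[P3,P4] Q2=[]
t=16-17: P2@Q0 runs 1, rem=8, I/O yield, promote→Q0. Q0=[P2] Q1=[P3,P4] Q2=[]
t=17-18: P2@Q0 runs 1, rem=7, I/O yield, promote→Q0. Q0=[P2] Q1=[P3,P4] Q2=[]
t=18-19: P2@Q0 runs 1, rem=6, I/O yield, promote→Q0. Q0=[P2] Q1=[P3,P4] Q2=[]
t=19-20: P2@Q0 runs 1, rem=5, I/O yield, promote→Q0. Q0=[P2] Q1=[P3,P4] Q2=[]
t=20-21: P2@Q0 runs 1, rem=4, I/O yield, promote→Q0. Q0=[P2] Q1=[P3,P4] Q2=[]
t=21-22: P2@Q0 runs 1, rem=3, I/O yield, promote→Q0. Q0=[P2] Q1=[P3,P4] Q2=[]
t=22-23: P2@Q0 runs 1, rem=2, I/O yield, promote→Q0. Q0=[P2] Q1=[P3,P4] Q2=[]
t=23-24: P2@Q0 runs 1, rem=1, I/O yield, promote→Q0. Q0=[P2] Q1=[P3,P4] Q2=[]
t=24-25: P2@Q0 runs 1, rem=0, completes. Q0=[] Q1=[P3,P4] Q2=[]
t=25-30: P3@Q1 runs 5, rem=8, quantum used, demote→Q2. Q0=[] Q1=[P4] Q2=[P3]
t=30-35: P4@Q1 runs 5, rem=4, quantum used, demote→Q2. Q0=[] Q1=[] Q2=[P3,P4]
t=35-43: P3@Q2 runs 8, rem=0, completes. Q0=[] Q1=[] Q2=[P4]
t=43-47: P4@Q2 runs 4, rem=0, completes. Q0=[] Q1=[] Q2=[]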